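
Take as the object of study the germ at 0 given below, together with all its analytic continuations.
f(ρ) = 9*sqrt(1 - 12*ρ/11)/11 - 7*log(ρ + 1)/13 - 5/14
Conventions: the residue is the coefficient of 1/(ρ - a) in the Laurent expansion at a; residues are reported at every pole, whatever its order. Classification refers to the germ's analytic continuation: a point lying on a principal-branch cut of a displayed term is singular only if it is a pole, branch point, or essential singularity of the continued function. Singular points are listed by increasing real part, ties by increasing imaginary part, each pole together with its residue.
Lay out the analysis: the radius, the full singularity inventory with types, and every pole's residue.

Branch term (-7/13)*log(1 - ρ/(-1)): its argument vanishes at ρ = -1, a logarithmic branch point, modulus 1.
Branch term (9/11)*sqrt(1 - ρ/(11/12)): its argument vanishes at ρ = 11/12, a square-root branch point, modulus 11/12.
The radius of convergence is the smallest modulus among the singular points: 11/12.
List the singular points by increasing real part (a conjugate pair: the negative imaginary part first).

Radius of convergence at 0: 11/12.
At -1: a logarithmic branch point.
At 11/12: an algebraic (square-root) branch point.


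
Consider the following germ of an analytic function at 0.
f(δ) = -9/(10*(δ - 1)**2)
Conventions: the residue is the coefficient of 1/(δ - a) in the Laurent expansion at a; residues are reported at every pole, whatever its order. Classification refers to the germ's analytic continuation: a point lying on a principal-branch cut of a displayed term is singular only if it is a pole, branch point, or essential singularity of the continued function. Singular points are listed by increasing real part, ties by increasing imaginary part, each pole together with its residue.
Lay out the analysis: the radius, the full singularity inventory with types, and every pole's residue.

Radius of convergence at 0: 1.
At 1: a pole of order 2; residue 0.

Denominator factor (δ - 1)^2: pole of order 2 at 1, modulus 1.
The radius of convergence is the smallest modulus among the singular points: 1.
At the order-2 pole 1 set g(δ) = (δ - (1))^2*f(δ) = -9/10.
Order-2 pole: residue = g'(a); g'(1) = 0, so the residue is 0.


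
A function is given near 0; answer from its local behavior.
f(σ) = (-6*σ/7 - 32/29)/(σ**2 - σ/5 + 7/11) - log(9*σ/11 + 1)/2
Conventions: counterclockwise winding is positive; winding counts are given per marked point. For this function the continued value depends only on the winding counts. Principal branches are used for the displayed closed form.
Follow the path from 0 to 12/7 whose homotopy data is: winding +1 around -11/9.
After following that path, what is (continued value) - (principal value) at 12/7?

Continued minus principal equals -pi*i.

The rational part is single-valued and drops out of the difference; each branch term changes only by its own monodromy.
(-1/2)*log(1 - σ/(-11/9)): each positive loop around -11/9 adds 2*pi*i to the log, so winding +1 contributes (-1/2)*(1)*2*pi*i = -pi*i.
Summing the contributions at σ = 12/7 gives -pi*i.


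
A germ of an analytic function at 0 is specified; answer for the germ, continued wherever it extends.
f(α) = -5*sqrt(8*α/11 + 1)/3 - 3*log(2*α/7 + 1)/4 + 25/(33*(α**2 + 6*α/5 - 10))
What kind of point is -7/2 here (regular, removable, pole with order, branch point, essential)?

The term (-3/4)*log(1 - α/(-7/2)) has argument 1 - -7/2/(-7/2) = 0 at -7/2: a logarithmic (infinitely-sheeted) branch point; the remaining terms are analytic or single-valued there.

The point is a logarithmic branch point.


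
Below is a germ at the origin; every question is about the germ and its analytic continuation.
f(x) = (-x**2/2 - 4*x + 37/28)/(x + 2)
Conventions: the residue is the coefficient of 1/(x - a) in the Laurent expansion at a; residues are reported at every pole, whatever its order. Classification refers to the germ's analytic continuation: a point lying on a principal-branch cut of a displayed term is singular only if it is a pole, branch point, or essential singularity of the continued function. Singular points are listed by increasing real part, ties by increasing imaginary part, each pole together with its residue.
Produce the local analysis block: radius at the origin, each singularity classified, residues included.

Denominator factor (x + 2): pole of order 1 at -2, modulus 2.
The radius of convergence is the smallest modulus among the singular points: 2.
At the order-1 pole -2 set g(x) = (x - (-2))*f(x) = -x**2/2 - 4*x + 37/28.
Simple pole: residue = g(a) at a = -2, which is 205/28.

Radius of convergence at 0: 2.
At -2: a pole of order 1; residue 205/28.


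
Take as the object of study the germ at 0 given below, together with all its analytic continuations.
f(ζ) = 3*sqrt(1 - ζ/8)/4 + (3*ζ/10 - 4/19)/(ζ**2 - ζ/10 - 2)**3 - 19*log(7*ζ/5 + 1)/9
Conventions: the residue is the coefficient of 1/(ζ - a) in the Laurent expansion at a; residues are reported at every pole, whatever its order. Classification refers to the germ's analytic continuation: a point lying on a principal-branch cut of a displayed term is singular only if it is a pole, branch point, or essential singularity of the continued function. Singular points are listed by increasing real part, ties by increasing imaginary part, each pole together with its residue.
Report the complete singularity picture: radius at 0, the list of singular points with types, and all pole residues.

Radius of convergence at 0: 5/7.
At 1/20 - (3/20)*sqrt(89): a pole of order 3; residue (743000/1084947291)*sqrt(89).
At -5/7: a logarithmic branch point.
At 1/20 + (3/20)*sqrt(89): a pole of order 3; residue -(743000/1084947291)*sqrt(89).
At 8: an algebraic (square-root) branch point.

Denominator factor (ζ**2 - ζ/10 - 2)^3: discriminant 801/100, real irrational roots 1/20 + (3/20)*sqrt(89) and 1/20 - (3/20)*sqrt(89); poles of order 3, moduli 1/20 + (3/20)*sqrt(89) and -1/20 + (3/20)*sqrt(89).
Branch term (3/4)*sqrt(1 - ζ/(8)): its argument vanishes at ζ = 8, a square-root branch point, modulus 8.
Branch term (-19/9)*log(1 - ζ/(-5/7)): its argument vanishes at ζ = -5/7, a logarithmic branch point, modulus 5/7.
The radius of convergence is the smallest modulus among the singular points: 5/7.
The branch terms are analytic at 1/20 - (3/20)*sqrt(89) and contribute nothing to the residue; only the rational part matters.
The factor ζ**2 - ζ/10 - 2 splits as (ζ - a)(ζ - a') with a = 1/20 - (3/20)*sqrt(89), a' = 1/20 + (3/20)*sqrt(89). At the order-3 pole a set g(ζ) = (ζ - a)^3*(rational part) = [3*ζ/10 - 4/19] / (ζ - a')^3.
Order-3 pole: residue = g''(a)/2; g''(1/20 - (3/20)*sqrt(89)) = (1486000/1084947291)*sqrt(89), so the residue is (743000/1084947291)*sqrt(89).
The branch terms are analytic at 1/20 + (3/20)*sqrt(89) and contribute nothing to the residue; only the rational part matters.
The factor ζ**2 - ζ/10 - 2 splits as (ζ - a)(ζ - a') with a = 1/20 + (3/20)*sqrt(89), a' = 1/20 - (3/20)*sqrt(89). At the order-3 pole a set g(ζ) = (ζ - a)^3*(rational part) = [3*ζ/10 - 4/19] / (ζ - a')^3.
Order-3 pole: residue = g''(a)/2; g''(1/20 + (3/20)*sqrt(89)) = -(1486000/1084947291)*sqrt(89), so the residue is -(743000/1084947291)*sqrt(89).
List the singular points by increasing real part (a conjugate pair: the negative imaginary part first).


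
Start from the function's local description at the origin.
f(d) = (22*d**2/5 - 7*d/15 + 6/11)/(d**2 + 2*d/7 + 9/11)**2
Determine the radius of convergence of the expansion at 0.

Denominator factor (d**2 + 2*d/7 + 9/11)^2: discriminant -1720/539, complex-conjugate roots (-1/7) + ((1/77)*sqrt(4730))*i and (-1/7) - ((1/77)*sqrt(4730))*i; poles of order 2, moduli (3/11)*sqrt(11) and (3/11)*sqrt(11).
The radius of convergence is the smallest modulus among the singular points: (3/11)*sqrt(11).

The radius of convergence is (3/11)*sqrt(11).


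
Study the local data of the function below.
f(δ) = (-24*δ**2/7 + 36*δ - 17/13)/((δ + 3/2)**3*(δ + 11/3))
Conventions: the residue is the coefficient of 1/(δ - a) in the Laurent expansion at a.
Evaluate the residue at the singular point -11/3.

The residue is 3526344/199927.

At the order-1 pole -11/3 set g(δ) = (δ - (-11/3))*f(δ) = (-24*δ**2/7 + 36*δ - 17/13)/(δ + 3/2)**3.
Simple pole: residue = g(a) at a = -11/3, which is 3526344/199927.


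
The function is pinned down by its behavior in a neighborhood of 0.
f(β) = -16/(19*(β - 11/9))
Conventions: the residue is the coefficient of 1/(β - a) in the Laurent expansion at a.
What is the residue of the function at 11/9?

The residue is -16/19.

At the order-1 pole 11/9 set g(β) = (β - (11/9))*f(β) = -16/19.
Simple pole: residue = g(a) at a = 11/9, which is -16/19.


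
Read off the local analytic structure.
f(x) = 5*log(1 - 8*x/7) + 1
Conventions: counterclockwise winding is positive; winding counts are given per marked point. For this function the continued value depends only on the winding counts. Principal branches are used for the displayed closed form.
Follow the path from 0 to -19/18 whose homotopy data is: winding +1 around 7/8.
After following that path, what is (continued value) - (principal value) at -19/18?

The rational part is single-valued and drops out of the difference; each branch term changes only by its own monodromy.
(5)*log(1 - x/(7/8)): each positive loop around 7/8 adds 2*pi*i to the log, so winding +1 contributes (5)*(1)*2*pi*i = (10)*pi*i.
Summing the contributions at x = -19/18 gives (10)*pi*i.

Continued minus principal equals (10)*pi*i.


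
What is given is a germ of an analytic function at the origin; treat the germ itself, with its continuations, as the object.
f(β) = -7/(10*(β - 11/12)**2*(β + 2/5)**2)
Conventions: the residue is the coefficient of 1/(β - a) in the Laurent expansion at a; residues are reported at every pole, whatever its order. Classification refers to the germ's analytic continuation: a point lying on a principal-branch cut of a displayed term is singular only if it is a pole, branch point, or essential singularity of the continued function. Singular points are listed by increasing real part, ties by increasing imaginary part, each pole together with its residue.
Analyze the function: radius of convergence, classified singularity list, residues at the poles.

Radius of convergence at 0: 2/5.
At -2/5: a pole of order 2; residue -302400/493039.
At 11/12: a pole of order 2; residue 302400/493039.

Denominator factor (β + 2/5)^2: pole of order 2 at -2/5, modulus 2/5.
Denominator factor (β - 11/12)^2: pole of order 2 at 11/12, modulus 11/12.
The radius of convergence is the smallest modulus among the singular points: 2/5.
At the order-2 pole -2/5 set g(β) = (β - (-2/5))^2*f(β) = -7/(10*(β - 11/12)**2).
Order-2 pole: residue = g'(a); g'(-2/5) = -302400/493039, so the residue is -302400/493039.
At the order-2 pole 11/12 set g(β) = (β - (11/12))^2*f(β) = -7/(10*(β + 2/5)**2).
Order-2 pole: residue = g'(a); g'(11/12) = 302400/493039, so the residue is 302400/493039.
List the singular points by increasing real part (a conjugate pair: the negative imaginary part first).


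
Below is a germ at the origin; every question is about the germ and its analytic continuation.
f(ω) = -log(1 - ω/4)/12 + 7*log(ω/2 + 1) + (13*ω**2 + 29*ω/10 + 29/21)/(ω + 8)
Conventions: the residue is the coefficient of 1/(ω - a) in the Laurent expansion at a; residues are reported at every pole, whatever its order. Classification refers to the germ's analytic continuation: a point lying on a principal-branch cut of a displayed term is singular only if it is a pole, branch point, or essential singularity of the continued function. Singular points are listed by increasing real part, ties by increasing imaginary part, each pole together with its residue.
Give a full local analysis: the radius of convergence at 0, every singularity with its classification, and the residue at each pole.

Denominator factor (ω + 8): pole of order 1 at -8, modulus 8.
Branch term (-1/12)*log(1 - ω/(4)): its argument vanishes at ω = 4, a logarithmic branch point, modulus 4.
Branch term (7)*log(1 - ω/(-2)): its argument vanishes at ω = -2, a logarithmic branch point, modulus 2.
The radius of convergence is the smallest modulus among the singular points: 2.
The branch terms are analytic at -8 and contribute nothing to the residue; only the rational part matters.
At the order-1 pole -8 set g(ω) = (ω - (-8))*(rational part) = 13*ω**2 + 29*ω/10 + 29/21.
Simple pole: residue = g(a) at a = -8, which is 85069/105.
List the singular points by increasing real part (a conjugate pair: the negative imaginary part first).

Radius of convergence at 0: 2.
At -8: a pole of order 1; residue 85069/105.
At -2: a logarithmic branch point.
At 4: a logarithmic branch point.


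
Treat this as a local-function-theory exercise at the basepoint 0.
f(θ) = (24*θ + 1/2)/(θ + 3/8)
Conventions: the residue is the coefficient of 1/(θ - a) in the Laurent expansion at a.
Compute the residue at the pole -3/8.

The residue is -17/2.

At the order-1 pole -3/8 set g(θ) = (θ - (-3/8))*f(θ) = 24*θ + 1/2.
Simple pole: residue = g(a) at a = -3/8, which is -17/2.


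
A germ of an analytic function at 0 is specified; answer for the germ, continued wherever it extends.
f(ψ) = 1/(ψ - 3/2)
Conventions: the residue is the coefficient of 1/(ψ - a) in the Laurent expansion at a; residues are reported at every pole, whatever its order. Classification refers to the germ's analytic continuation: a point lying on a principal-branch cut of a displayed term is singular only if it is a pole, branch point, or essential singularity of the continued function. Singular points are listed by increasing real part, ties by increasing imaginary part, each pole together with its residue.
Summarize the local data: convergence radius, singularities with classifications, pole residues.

Denominator factor (ψ - 3/2): pole of order 1 at 3/2, modulus 3/2.
The radius of convergence is the smallest modulus among the singular points: 3/2.
At the order-1 pole 3/2 set g(ψ) = (ψ - (3/2))*f(ψ) = 1.
Simple pole: residue = g(a) at a = 3/2, which is 1.

Radius of convergence at 0: 3/2.
At 3/2: a pole of order 1; residue 1.


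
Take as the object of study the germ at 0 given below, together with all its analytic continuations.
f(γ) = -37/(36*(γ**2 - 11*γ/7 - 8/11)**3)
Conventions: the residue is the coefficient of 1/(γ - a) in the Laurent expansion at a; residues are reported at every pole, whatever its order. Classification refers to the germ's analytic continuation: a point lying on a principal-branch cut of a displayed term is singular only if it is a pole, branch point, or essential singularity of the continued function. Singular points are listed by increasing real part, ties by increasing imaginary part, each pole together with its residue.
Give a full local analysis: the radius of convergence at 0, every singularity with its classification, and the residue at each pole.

Radius of convergence at 0: -11/14 + (1/154)*sqrt(31889).
At 11/14 - (1/154)*sqrt(31889): a pole of order 3; residue (75244939/146182672194)*sqrt(31889).
At 11/14 + (1/154)*sqrt(31889): a pole of order 3; residue -(75244939/146182672194)*sqrt(31889).

Denominator factor (γ**2 - 11*γ/7 - 8/11)^3: discriminant 2899/539, real irrational roots 11/14 + (1/154)*sqrt(31889) and 11/14 - (1/154)*sqrt(31889); poles of order 3, moduli 11/14 + (1/154)*sqrt(31889) and -11/14 + (1/154)*sqrt(31889).
The radius of convergence is the smallest modulus among the singular points: -11/14 + (1/154)*sqrt(31889).
The factor γ**2 - 11*γ/7 - 8/11 splits as (γ - a)(γ - a') with a = 11/14 - (1/154)*sqrt(31889), a' = 11/14 + (1/154)*sqrt(31889). At the order-3 pole a set g(γ) = (γ - a)^3*f(γ) = [-37/36] / (γ - a')^3.
Order-3 pole: residue = g''(a)/2; g''(11/14 - (1/154)*sqrt(31889)) = (75244939/73091336097)*sqrt(31889), so the residue is (75244939/146182672194)*sqrt(31889).
The factor γ**2 - 11*γ/7 - 8/11 splits as (γ - a)(γ - a') with a = 11/14 + (1/154)*sqrt(31889), a' = 11/14 - (1/154)*sqrt(31889). At the order-3 pole a set g(γ) = (γ - a)^3*f(γ) = [-37/36] / (γ - a')^3.
Order-3 pole: residue = g''(a)/2; g''(11/14 + (1/154)*sqrt(31889)) = -(75244939/73091336097)*sqrt(31889), so the residue is -(75244939/146182672194)*sqrt(31889).
List the singular points by increasing real part (a conjugate pair: the negative imaginary part first).


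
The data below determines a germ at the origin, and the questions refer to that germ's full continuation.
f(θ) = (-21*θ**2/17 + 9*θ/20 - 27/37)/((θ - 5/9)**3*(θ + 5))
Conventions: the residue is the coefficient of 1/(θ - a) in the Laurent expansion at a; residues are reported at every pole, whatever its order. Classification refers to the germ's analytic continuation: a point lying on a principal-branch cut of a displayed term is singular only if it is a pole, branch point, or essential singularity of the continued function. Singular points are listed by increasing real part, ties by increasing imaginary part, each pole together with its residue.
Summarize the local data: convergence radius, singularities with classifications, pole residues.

Radius of convergence at 0: 5/9.
At -5: a pole of order 1; residue 62108613/314500000.
At 5/9: a pole of order 3; residue -62108613/314500000.

Denominator factor (θ + 5): pole of order 1 at -5, modulus 5.
Denominator factor (θ - 5/9)^3: pole of order 3 at 5/9, modulus 5/9.
The radius of convergence is the smallest modulus among the singular points: 5/9.
At the order-1 pole -5 set g(θ) = (θ - (-5))*f(θ) = (-21*θ**2/17 + 9*θ/20 - 27/37)/(θ - 5/9)**3.
Simple pole: residue = g(a) at a = -5, which is 62108613/314500000.
At the order-3 pole 5/9 set g(θ) = (θ - (5/9))^3*f(θ) = (-21*θ**2/17 + 9*θ/20 - 27/37)/(θ + 5).
Order-3 pole: residue = g''(a)/2; g''(5/9) = -62108613/157250000, so the residue is -62108613/314500000.
List the singular points by increasing real part (a conjugate pair: the negative imaginary part first).


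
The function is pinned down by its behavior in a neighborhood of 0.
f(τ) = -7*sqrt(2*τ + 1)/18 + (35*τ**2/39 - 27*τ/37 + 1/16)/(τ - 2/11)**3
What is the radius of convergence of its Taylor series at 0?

The radius of convergence is 2/11.

Denominator factor (τ - 2/11)^3: pole of order 3 at 2/11, modulus 2/11.
Branch term (-7/18)*sqrt(1 - τ/(-1/2)): its argument vanishes at τ = -1/2, a square-root branch point, modulus 1/2.
The radius of convergence is the smallest modulus among the singular points: 2/11.


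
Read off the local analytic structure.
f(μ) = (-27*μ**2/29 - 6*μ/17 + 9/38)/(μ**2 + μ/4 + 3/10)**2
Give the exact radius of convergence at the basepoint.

The radius of convergence is (1/10)*sqrt(30).

Denominator factor (μ**2 + μ/4 + 3/10)^2: discriminant -91/80, complex-conjugate roots (-1/8) + ((1/40)*sqrt(455))*i and (-1/8) - ((1/40)*sqrt(455))*i; poles of order 2, moduli (1/10)*sqrt(30) and (1/10)*sqrt(30).
The radius of convergence is the smallest modulus among the singular points: (1/10)*sqrt(30).


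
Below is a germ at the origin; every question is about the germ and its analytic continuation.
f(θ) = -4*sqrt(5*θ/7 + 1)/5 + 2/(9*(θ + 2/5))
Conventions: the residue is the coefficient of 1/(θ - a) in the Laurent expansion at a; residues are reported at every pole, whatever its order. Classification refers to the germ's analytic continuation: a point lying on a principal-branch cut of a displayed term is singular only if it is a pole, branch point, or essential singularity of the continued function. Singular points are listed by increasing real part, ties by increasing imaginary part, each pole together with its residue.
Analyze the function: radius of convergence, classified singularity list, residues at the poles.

Denominator factor (θ + 2/5): pole of order 1 at -2/5, modulus 2/5.
Branch term (-4/5)*sqrt(1 - θ/(-7/5)): its argument vanishes at θ = -7/5, a square-root branch point, modulus 7/5.
The radius of convergence is the smallest modulus among the singular points: 2/5.
The branch term is analytic at -2/5 and contributes nothing to the residue; only the rational part matters.
At the order-1 pole -2/5 set g(θ) = (θ - (-2/5))*(rational part) = 2/9.
Simple pole: residue = g(a) at a = -2/5, which is 2/9.
List the singular points by increasing real part (a conjugate pair: the negative imaginary part first).

Radius of convergence at 0: 2/5.
At -7/5: an algebraic (square-root) branch point.
At -2/5: a pole of order 1; residue 2/9.


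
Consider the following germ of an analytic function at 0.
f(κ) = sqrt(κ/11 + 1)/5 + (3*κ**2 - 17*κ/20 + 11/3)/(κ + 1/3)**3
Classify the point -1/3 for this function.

The point is a pole of order 3.

The denominator factor κ + 1/3 vanishes at -1/3 and appears to the power 3; the numerator there equals 257/60, nonzero, and no other factor vanishes.
The branch terms are analytic at this point.
Hence a pole whose order is the multiplicity, 3.


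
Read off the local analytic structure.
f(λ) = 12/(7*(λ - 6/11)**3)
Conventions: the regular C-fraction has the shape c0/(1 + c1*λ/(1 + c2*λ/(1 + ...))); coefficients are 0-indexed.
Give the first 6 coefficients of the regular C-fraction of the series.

The regular C-fraction coefficients are [-1331/126, -11/2, 11/6, -11/9, 11/36, -11/12].

Taylor coefficients (expand at 0): a_0 = -1331/126, a_1 = -14641/252, a_2 = -161051/756, a_3 = -8857805/13608, a_4 = -97435855/54432, a_5 = -214358881/46656.
c0 = a_0 = -1331/126. Peel one level at a time: if S = 1 + c*λ/S' with S'(0) = 1, then c is the λ-coefficient of S and S' = c*λ/(S - 1).
S_1 = c0/f = 1 + (-11/2)*λ + (121/12)*λ^2 + ...; c1 = -11/2.
S_2 = c1*λ/(S_1 - 1) = 1 + (11/6)*λ + (121/54)*λ^2 + ...; c2 = 11/6.
S_3 = c2*λ/(S_2 - 1) = 1 + (-11/9)*λ + (121/324)*λ^2 + ...; c3 = -11/9.
S_4 = c3*λ/(S_3 - 1) = 1 + (11/36)*λ + (121/432)*λ^2 + ...; c4 = 11/36.
S_5 = c4*λ/(S_4 - 1) = 1 + (-11/12)*λ + ...; c5 = -11/12.


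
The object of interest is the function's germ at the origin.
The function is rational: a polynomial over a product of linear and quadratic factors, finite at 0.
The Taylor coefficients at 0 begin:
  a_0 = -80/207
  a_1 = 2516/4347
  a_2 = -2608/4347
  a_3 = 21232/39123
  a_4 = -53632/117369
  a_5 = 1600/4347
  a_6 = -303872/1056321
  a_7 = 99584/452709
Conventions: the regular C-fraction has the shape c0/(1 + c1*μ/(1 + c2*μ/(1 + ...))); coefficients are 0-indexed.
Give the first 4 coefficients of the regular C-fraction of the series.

The regular C-fraction coefficients are [-80/207, 629/420, -121801/264180, 560/1887].

Taylor coefficients (read off): a_0 = -80/207, a_1 = 2516/4347, a_2 = -2608/4347, a_3 = 21232/39123.
c0 = a_0 = -80/207. Peel one level at a time: if S = 1 + c*μ/S' with S'(0) = 1, then c is the μ-coefficient of S and S' = c*μ/(S - 1).
S_1 = c0/f = 1 + (629/420)*μ + (121801/176400)*μ^2 + ...; c1 = 629/420.
S_2 = c1*μ/(S_1 - 1) = 1 + (-121801/264180)*μ + (487204/3560769)*μ^2 + ...; c2 = -121801/264180.
S_3 = c2*μ/(S_2 - 1) = 1 + (560/1887)*μ + ...; c3 = 560/1887.


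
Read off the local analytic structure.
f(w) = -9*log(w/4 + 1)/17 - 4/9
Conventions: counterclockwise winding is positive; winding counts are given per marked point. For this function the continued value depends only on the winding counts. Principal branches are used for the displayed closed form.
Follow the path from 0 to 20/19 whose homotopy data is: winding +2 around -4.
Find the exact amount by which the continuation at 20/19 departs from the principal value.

Continued minus principal equals -(36/17)*pi*i.

The rational part is single-valued and drops out of the difference; each branch term changes only by its own monodromy.
(-9/17)*log(1 - w/(-4)): each positive loop around -4 adds 2*pi*i to the log, so winding +2 contributes (-9/17)*(2)*2*pi*i = -(36/17)*pi*i.
Summing the contributions at w = 20/19 gives -(36/17)*pi*i.


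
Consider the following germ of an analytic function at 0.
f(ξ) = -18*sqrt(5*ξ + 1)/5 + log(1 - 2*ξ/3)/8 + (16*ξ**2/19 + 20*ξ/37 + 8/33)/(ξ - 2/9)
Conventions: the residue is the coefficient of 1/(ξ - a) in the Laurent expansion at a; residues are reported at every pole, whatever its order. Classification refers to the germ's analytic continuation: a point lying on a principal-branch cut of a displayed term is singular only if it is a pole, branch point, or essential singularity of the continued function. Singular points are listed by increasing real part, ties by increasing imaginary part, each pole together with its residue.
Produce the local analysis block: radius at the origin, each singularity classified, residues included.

Denominator factor (ξ - 2/9): pole of order 1 at 2/9, modulus 2/9.
Branch term (-18/5)*sqrt(1 - ξ/(-1/5)): its argument vanishes at ξ = -1/5, a square-root branch point, modulus 1/5.
Branch term (1/8)*log(1 - ξ/(3/2)): its argument vanishes at ξ = 3/2, a logarithmic branch point, modulus 3/2.
The radius of convergence is the smallest modulus among the singular points: 1/5.
The branch terms are analytic at 2/9 and contribute nothing to the residue; only the rational part matters.
At the order-1 pole 2/9 set g(ξ) = (ξ - (2/9))*(rational part) = 16*ξ**2/19 + 20*ξ/37 + 8/33.
Simple pole: residue = g(a) at a = 2/9, which is 253136/626373.
List the singular points by increasing real part (a conjugate pair: the negative imaginary part first).

Radius of convergence at 0: 1/5.
At -1/5: an algebraic (square-root) branch point.
At 2/9: a pole of order 1; residue 253136/626373.
At 3/2: a logarithmic branch point.


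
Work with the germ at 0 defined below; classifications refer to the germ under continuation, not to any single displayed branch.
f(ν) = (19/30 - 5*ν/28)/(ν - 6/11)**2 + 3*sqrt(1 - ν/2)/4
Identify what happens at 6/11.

The point is a pole of order 2.

The denominator factor ν - 6/11 vanishes at 6/11 and appears to the power 2; the numerator there equals 619/1155, nonzero, and no other factor vanishes.
The branch terms are analytic at this point.
Hence a pole whose order is the multiplicity, 2.


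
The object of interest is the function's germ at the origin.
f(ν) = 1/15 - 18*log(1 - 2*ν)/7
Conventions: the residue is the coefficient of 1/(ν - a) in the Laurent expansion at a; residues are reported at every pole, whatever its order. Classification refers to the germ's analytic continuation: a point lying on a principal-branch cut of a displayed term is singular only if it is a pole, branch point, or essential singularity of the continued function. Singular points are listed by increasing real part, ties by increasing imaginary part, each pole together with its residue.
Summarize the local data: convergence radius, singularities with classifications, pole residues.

Branch term (-18/7)*log(1 - ν/(1/2)): its argument vanishes at ν = 1/2, a logarithmic branch point, modulus 1/2.
The radius of convergence is the smallest modulus among the singular points: 1/2.

Radius of convergence at 0: 1/2.
At 1/2: a logarithmic branch point.


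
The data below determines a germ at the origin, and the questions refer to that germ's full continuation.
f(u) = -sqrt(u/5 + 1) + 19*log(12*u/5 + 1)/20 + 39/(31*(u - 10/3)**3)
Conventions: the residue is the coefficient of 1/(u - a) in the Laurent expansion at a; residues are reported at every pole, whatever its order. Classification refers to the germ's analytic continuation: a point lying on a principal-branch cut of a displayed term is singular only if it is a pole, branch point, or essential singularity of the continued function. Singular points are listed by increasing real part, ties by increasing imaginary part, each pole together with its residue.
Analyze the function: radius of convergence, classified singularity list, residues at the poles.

Radius of convergence at 0: 5/12.
At -5: an algebraic (square-root) branch point.
At -5/12: a logarithmic branch point.
At 10/3: a pole of order 3; residue 0.

Denominator factor (u - 10/3)^3: pole of order 3 at 10/3, modulus 10/3.
Branch term (19/20)*log(1 - u/(-5/12)): its argument vanishes at u = -5/12, a logarithmic branch point, modulus 5/12.
Branch term (-1)*sqrt(1 - u/(-5)): its argument vanishes at u = -5, a square-root branch point, modulus 5.
The radius of convergence is the smallest modulus among the singular points: 5/12.
The branch terms are analytic at 10/3 and contribute nothing to the residue; only the rational part matters.
At the order-3 pole 10/3 set g(u) = (u - (10/3))^3*(rational part) = 39/31.
Order-3 pole: residue = g''(a)/2; g''(10/3) = 0, so the residue is 0.
List the singular points by increasing real part (a conjugate pair: the negative imaginary part first).


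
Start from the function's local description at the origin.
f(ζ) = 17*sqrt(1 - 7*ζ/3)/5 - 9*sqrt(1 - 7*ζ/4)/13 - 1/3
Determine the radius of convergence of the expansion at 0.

The radius of convergence is 3/7.

Branch term (-9/13)*sqrt(1 - ζ/(4/7)): its argument vanishes at ζ = 4/7, a square-root branch point, modulus 4/7.
Branch term (17/5)*sqrt(1 - ζ/(3/7)): its argument vanishes at ζ = 3/7, a square-root branch point, modulus 3/7.
The radius of convergence is the smallest modulus among the singular points: 3/7.


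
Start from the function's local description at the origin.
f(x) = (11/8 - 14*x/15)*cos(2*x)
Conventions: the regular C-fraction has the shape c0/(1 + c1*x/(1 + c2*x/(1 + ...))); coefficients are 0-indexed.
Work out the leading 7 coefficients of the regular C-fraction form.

The regular C-fraction coefficients are [11/8, 112/165, -33497/9240, 165/56, 15400/33497, 1210664/5527005, -172072601/199759560].

Taylor coefficients (expand at 0): a_0 = 11/8, a_1 = -14/15, a_2 = -11/4, a_3 = 28/15, a_4 = 11/12, a_5 = -28/45, a_6 = -11/90.
c0 = a_0 = 11/8. Peel one level at a time: if S = 1 + c*x/S' with S'(0) = 1, then c is the x-coefficient of S and S' = c*x/(S - 1).
S_1 = c0/f = 1 + (112/165)*x + (66994/27225)*x^2 + ...; c1 = 112/165.
S_2 = c1*x/(S_1 - 1) = 1 + (-33497/9240)*x + (33497/3136)*x^2 + ...; c2 = -33497/9240.
S_3 = c2*x/(S_2 - 1) = 1 + (165/56)*x + (-45375/33497)*x^2 + ...; c3 = 165/56.
S_4 = c3*x/(S_3 - 1) = 1 + (15400/33497)*x + (-338985920/3366147027)*x^2 + ...; c4 = 15400/33497.
S_5 = c4*x/(S_4 - 1) = 1 + (1210664/5527005)*x + (172072601/911955825)*x^2 + ...; c5 = 1210664/5527005.
S_6 = c5*x/(S_5 - 1) = 1 + (-172072601/199759560)*x + ...; c6 = -172072601/199759560.


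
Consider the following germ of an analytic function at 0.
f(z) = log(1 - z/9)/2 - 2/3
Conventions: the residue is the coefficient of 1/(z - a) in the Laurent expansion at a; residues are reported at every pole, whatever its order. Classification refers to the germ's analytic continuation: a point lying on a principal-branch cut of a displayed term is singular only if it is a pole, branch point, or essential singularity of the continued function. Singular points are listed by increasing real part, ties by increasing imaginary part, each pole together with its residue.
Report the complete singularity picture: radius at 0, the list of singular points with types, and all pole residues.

Branch term (1/2)*log(1 - z/(9)): its argument vanishes at z = 9, a logarithmic branch point, modulus 9.
The radius of convergence is the smallest modulus among the singular points: 9.

Radius of convergence at 0: 9.
At 9: a logarithmic branch point.


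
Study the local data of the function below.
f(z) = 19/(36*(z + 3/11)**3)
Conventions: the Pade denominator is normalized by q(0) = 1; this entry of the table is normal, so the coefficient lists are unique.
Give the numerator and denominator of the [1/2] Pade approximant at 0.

The Pade approximant has numerator coefficients [25289/972, -278179/8748]; denominator coefficients [1, 88/9, 242/9].

Taylor coefficients needed (expand at 0): a_0 = 25289/972, a_1 = -278179/972, a_2 = 3059969/1458, a_3 = -168298295/13122.
Write the denominator as Q(z) = 1 + q1*z + q2*z^2. Requiring Q*f - P = O(z^4) with deg P <= 1 kills the coefficients of z^2..z^3 in Q*f:
  z^2: a_2 + q1*a_1 + q2*a_0 = 0, i.e. 3059969/1458 + (-278179/972)*q1 + (25289/972)*q2 = 0.
  z^3: a_3 + q1*a_2 + q2*a_1 = 0, i.e. -168298295/13122 + (3059969/1458)*q1 + (-278179/972)*q2 = 0.
Solving this linear system: q1 = 88/9, q2 = 242/9.
The numerator is Q*f truncated at degree 1: P0 = a_0 = 25289/972; P1 = a_1 + q1*a_0 = -278179/8748.


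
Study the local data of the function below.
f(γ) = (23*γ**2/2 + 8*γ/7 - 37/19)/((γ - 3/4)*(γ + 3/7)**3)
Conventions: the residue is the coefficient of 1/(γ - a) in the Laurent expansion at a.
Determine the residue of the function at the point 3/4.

The residue is 203938/62073.

At the order-1 pole 3/4 set g(γ) = (γ - (3/4))*f(γ) = (23*γ**2/2 + 8*γ/7 - 37/19)/(γ + 3/7)**3.
Simple pole: residue = g(a) at a = 3/4, which is 203938/62073.


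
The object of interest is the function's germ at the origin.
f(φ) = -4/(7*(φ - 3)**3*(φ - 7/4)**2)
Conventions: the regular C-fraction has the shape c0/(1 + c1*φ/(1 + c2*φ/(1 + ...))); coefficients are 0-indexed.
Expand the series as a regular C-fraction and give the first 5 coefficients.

Taylor coefficients (expand at 0): a_0 = 64/9261, a_1 = 320/21609, a_2 = 26240/1361367, a_3 = 1694080/85766121, a_4 = 10542400/600362847.
c0 = a_0 = 64/9261. Peel one level at a time: if S = 1 + c*φ/S' with S'(0) = 1, then c is the φ-coefficient of S and S' = c*φ/(S - 1).
S_1 = c0/f = 1 + (-15/7)*φ + (265/147)*φ^2 + ...; c1 = -15/7.
S_2 = c1*φ/(S_1 - 1) = 1 + (53/63)*φ + (1430/3969)*φ^2 + ...; c2 = 53/63.
S_3 = c2*φ/(S_2 - 1) = 1 + (-1430/3339)*φ + (19729/227529)*φ^2 + ...; c3 = -1430/3339.
S_4 = c3*φ/(S_3 - 1) = 1 + (138103/682110)*φ + ...; c4 = 138103/682110.

The regular C-fraction coefficients are [64/9261, -15/7, 53/63, -1430/3339, 138103/682110].


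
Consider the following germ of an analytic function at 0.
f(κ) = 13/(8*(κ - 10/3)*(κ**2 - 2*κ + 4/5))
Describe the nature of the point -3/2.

The point is a regular point.

Denominator factors: κ - 10/3 = -29/6 at κ = -3/2; κ**2 - 2*κ + 4/5 = 121/20 at κ = -3/2 — none vanishes.
So the germ continues analytically to -3/2.


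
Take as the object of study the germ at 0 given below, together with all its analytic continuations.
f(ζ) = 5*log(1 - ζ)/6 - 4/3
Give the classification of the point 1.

The term (5/6)*log(1 - ζ/(1)) has argument 1 - 1/(1) = 0 at 1: a logarithmic (infinitely-sheeted) branch point; the remaining terms are analytic or single-valued there.

The point is a logarithmic branch point.


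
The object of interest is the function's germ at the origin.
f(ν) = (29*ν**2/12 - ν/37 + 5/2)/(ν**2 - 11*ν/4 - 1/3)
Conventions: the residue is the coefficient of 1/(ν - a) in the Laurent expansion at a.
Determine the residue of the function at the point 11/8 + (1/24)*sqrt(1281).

The factor ν**2 - 11*ν/4 - 1/3 splits as (ν - a)(ν - a') with a = 11/8 + (1/24)*sqrt(1281), a' = 11/8 - (1/24)*sqrt(1281). At the order-1 pole a set g(ν) = (ν - a)*f(ν) = [29*ν**2/12 - ν/37 + 5/2] / (ν - a').
Simple pole: residue = g(a) at a = 11/8 + (1/24)*sqrt(1281), which is 11755/3552 + (528811/4550112)*sqrt(1281).

The residue is 11755/3552 + (528811/4550112)*sqrt(1281).


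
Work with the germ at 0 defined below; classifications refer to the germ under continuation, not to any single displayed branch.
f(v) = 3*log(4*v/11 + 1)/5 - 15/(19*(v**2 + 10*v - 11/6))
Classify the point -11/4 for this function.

The point is a logarithmic branch point.

The term (3/5)*log(1 - v/(-11/4)) has argument 1 - -11/4/(-11/4) = 0 at -11/4: a logarithmic (infinitely-sheeted) branch point; the remaining terms are analytic or single-valued there.


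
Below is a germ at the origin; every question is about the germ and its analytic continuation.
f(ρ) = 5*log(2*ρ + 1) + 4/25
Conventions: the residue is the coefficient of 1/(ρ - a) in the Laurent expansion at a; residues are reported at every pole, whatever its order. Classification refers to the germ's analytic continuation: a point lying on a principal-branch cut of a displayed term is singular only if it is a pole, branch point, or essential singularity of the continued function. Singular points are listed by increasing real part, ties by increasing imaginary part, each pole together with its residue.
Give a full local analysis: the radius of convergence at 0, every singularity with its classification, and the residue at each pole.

Radius of convergence at 0: 1/2.
At -1/2: a logarithmic branch point.

Branch term (5)*log(1 - ρ/(-1/2)): its argument vanishes at ρ = -1/2, a logarithmic branch point, modulus 1/2.
The radius of convergence is the smallest modulus among the singular points: 1/2.


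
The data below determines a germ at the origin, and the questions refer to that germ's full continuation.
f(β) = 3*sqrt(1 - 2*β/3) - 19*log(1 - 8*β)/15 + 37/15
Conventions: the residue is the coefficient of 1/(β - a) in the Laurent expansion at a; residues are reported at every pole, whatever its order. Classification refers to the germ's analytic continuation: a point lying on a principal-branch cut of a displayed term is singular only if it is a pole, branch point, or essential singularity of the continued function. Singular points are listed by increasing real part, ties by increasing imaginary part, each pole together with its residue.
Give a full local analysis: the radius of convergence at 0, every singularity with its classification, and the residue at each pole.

Radius of convergence at 0: 1/8.
At 1/8: a logarithmic branch point.
At 3/2: an algebraic (square-root) branch point.

Branch term (3)*sqrt(1 - β/(3/2)): its argument vanishes at β = 3/2, a square-root branch point, modulus 3/2.
Branch term (-19/15)*log(1 - β/(1/8)): its argument vanishes at β = 1/8, a logarithmic branch point, modulus 1/8.
The radius of convergence is the smallest modulus among the singular points: 1/8.
List the singular points by increasing real part (a conjugate pair: the negative imaginary part first).


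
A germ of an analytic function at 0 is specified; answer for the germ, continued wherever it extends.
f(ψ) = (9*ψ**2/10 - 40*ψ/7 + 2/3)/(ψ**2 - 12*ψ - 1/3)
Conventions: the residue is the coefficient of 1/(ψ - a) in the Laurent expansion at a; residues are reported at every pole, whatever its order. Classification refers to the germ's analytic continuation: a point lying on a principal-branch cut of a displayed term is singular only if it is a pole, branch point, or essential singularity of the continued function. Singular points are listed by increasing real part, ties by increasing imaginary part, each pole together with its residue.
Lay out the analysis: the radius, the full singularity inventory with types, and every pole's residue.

Denominator factor (ψ**2 - 12*ψ - 1/3): discriminant 436/3, real irrational roots 6 + (1/3)*sqrt(327) and 6 - (1/3)*sqrt(327); poles of order 1, moduli 6 + (1/3)*sqrt(327) and -6 + (1/3)*sqrt(327).
The radius of convergence is the smallest modulus among the singular points: -6 + (1/3)*sqrt(327).
The factor ψ**2 - 12*ψ - 1/3 splits as (ψ - a)(ψ - a') with a = 6 - (1/3)*sqrt(327), a' = 6 + (1/3)*sqrt(327). At the order-1 pole a set g(ψ) = (ψ - a)*f(ψ) = [9*ψ**2/10 - 40*ψ/7 + 2/3] / (ψ - a').
Simple pole: residue = g(a) at a = 6 - (1/3)*sqrt(327), which is 89/35 - (6611/45780)*sqrt(327).
The factor ψ**2 - 12*ψ - 1/3 splits as (ψ - a)(ψ - a') with a = 6 + (1/3)*sqrt(327), a' = 6 - (1/3)*sqrt(327). At the order-1 pole a set g(ψ) = (ψ - a)*f(ψ) = [9*ψ**2/10 - 40*ψ/7 + 2/3] / (ψ - a').
Simple pole: residue = g(a) at a = 6 + (1/3)*sqrt(327), which is 89/35 + (6611/45780)*sqrt(327).
List the singular points by increasing real part (a conjugate pair: the negative imaginary part first).

Radius of convergence at 0: -6 + (1/3)*sqrt(327).
At 6 - (1/3)*sqrt(327): a pole of order 1; residue 89/35 - (6611/45780)*sqrt(327).
At 6 + (1/3)*sqrt(327): a pole of order 1; residue 89/35 + (6611/45780)*sqrt(327).


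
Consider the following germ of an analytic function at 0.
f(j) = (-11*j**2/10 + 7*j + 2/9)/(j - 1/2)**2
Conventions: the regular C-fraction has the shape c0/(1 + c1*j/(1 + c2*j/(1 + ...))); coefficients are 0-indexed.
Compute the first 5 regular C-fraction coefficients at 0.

The regular C-fraction coefficients are [8/9, -71/2, 11272/355, -1540081/16006240, -7029/45088].

Taylor coefficients (expand at 0): a_0 = 8/9, a_1 = 284/9, a_2 = 1774/15, a_3 = 15608/45, a_4 = 41144/45.
c0 = a_0 = 8/9. Peel one level at a time: if S = 1 + c*j/S' with S'(0) = 1, then c is the j-coefficient of S and S' = c*j/(S - 1).
S_1 = c0/f = 1 + (-71/2)*j + (5636/5)*j^2 + ...; c1 = -71/2.
S_2 = c1*j/(S_1 - 1) = 1 + (11272/355)*j + (1540081/504100)*j^2 + ...; c2 = 11272/355.
S_3 = c2*j/(S_2 - 1) = 1 + (-1540081/16006240)*j + (-152468019/10164638720)*j^2 + ...; c3 = -1540081/16006240.
S_4 = c3*j/(S_3 - 1) = 1 + (-7029/45088)*j + ...; c4 = -7029/45088.
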